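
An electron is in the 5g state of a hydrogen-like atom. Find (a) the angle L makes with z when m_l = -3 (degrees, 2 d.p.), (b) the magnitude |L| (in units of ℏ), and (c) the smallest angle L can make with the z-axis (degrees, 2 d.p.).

θ(m_l=-3) ≈ 132.13°; |L| = 2√5 ℏ ≈ 4.472ℏ; θ_min ≈ 26.57°

For 5g, l = 4.
For m_l = -3: cos θ = -3/√20, θ ≈ 132.13°.
|L| = ℏ√(4·5) = 2√5 ℏ ≈ 4.472ℏ.
cos θ_min = 4/√20, so θ_min ≈ 26.57°.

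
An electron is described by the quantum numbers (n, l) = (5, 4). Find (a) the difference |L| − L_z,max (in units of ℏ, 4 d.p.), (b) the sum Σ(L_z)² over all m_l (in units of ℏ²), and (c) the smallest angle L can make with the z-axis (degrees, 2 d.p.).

|L|−L_z,max ≈ 0.4721ℏ; Σ(L_z)² = 60 ℏ²; θ_min ≈ 26.57°

|L| − L_z,max = (2√5 − 4)ℏ ≈ 0.4721ℏ.
Σ m_l² = 60, so Σ(L_z)² = 60 ℏ².
cos θ_min = 4/√20, so θ_min ≈ 26.57°.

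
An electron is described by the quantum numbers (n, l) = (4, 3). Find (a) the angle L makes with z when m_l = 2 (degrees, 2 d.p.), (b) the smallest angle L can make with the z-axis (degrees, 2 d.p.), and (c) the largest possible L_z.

θ(m_l=2) ≈ 54.74°; θ_min ≈ 30.00°; L_z,max = 3ℏ

For m_l = 2: cos θ = 2/√12, θ ≈ 54.74°.
cos θ_min = 3/√12, so θ_min ≈ 30.00°.
L_z,max = lℏ = 3ℏ.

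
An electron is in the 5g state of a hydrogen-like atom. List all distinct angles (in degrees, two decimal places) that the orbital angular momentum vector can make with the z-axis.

θ ∈ {26.57°, 47.87°, 63.43°, 77.08°, 90.00°, 102.92°, 116.57°, 132.13°, 153.43°}

5g means n = 5, l = 4.
|L| = ℏ√(l(l+1)) = 2√5 ℏ.
cos θ = m_l/√20 for each m_l ∈ {-4, -3, -2, -1, 0, 1, 2, 3, 4}.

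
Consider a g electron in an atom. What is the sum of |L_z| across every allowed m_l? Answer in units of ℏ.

The letter g corresponds to l = 4.
The allowed m_l values are -4, -3, -2, -1, 0, 1, 2, 3, 4.
Σ|m_l| = 2(1+2+…+4) = 20.

Σ|L_z| = 20 ℏ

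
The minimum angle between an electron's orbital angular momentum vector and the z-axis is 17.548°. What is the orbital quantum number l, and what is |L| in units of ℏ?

cos²θ_min = l/(l+1) = 0.9091.
Solving: l = 10.
Then |L| = ℏ√(10·11) = √110 ℏ.

l = 10, |L| = √110 ℏ ≈ 10.488ℏ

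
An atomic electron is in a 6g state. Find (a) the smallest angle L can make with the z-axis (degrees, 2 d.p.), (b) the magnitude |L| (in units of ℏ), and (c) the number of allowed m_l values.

θ_min ≈ 26.57°; |L| = 2√5 ℏ ≈ 4.472ℏ; 9 values

The 6g subshell has l = 4.
cos θ_min = 4/√20, so θ_min ≈ 26.57°.
|L| = ℏ√(4·5) = 2√5 ℏ ≈ 4.472ℏ.
There are 2l+1 = 9 values of m_l.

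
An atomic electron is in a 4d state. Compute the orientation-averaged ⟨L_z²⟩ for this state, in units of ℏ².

⟨L_z²⟩ = 2 ℏ²

4d means n = 4, l = 2.
m_l runs from −2 to 2, i.e. {-2, -1, 0, 1, 2}.
⟨L_z²⟩ = ℏ²·(Σ m_l²)/(2l+1) = ℏ²·10/5 = 2ℏ².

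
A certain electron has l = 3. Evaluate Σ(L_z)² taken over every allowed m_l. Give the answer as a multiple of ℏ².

Σ(L_z)² = 28 ℏ²

m_l ∈ {-3, -2, -1, 0, 1, 2, 3}.
Σ m_l² = 2·(1 + 4 + 9) = 28.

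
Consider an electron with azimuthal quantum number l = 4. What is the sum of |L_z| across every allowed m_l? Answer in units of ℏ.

The allowed m_l values are -4, -3, -2, -1, 0, 1, 2, 3, 4.
Σ|m_l| = 2·4(4+1)/2 = 20.

Σ|L_z| = 20 ℏ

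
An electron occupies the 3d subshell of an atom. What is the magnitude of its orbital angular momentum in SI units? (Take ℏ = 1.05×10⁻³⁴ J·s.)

|L| = 2.57×10⁻³⁴ J·s

For 3d, l = 2.
|L| = ℏ√(l(l+1)) = ℏ√(2·3) = √6 ℏ
Numerically, |L| = 2.449 × (1.05×10⁻³⁴ J·s) = 2.57×10⁻³⁴ J·s.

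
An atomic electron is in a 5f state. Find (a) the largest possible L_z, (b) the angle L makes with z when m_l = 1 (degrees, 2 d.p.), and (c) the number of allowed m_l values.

L_z,max = 3ℏ; θ(m_l=1) ≈ 73.22°; 7 values

For 5f, l = 3.
L_z,max = lℏ = 3ℏ.
For m_l = 1: cos θ = 1/√12, θ ≈ 73.22°.
There are 2l+1 = 7 values of m_l.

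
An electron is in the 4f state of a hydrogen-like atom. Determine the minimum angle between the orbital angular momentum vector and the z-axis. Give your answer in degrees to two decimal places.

For 4f, l = 3.
|L| = ℏ√(l(l+1)) = 2√3 ℏ.
The smallest angle corresponds to the largest L_z, i.e. m_l = l = 3, giving L_z = 3ℏ.
cos θ_min = 3/√12, so θ_min ≈ 30.00°.

θ_min ≈ 30.00°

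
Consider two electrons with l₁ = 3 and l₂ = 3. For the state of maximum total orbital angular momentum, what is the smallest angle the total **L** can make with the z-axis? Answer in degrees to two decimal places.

The total orbital quantum number L ranges from |l₁ − l₂| to l₁ + l₂ in integer steps.
Allowed values: L = 0, 1, 2, 3, 4, 5, 6.
The maximum is L = 6, with |L_tot| = ℏ√(6·7) = √42 ℏ.
The minimum angle with z is arccos(6/√42) ≈ 22.21°.

θ_min ≈ 22.21°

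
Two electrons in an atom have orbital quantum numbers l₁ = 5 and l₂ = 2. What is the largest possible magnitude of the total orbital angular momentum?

|L_tot|_max = 2√14 ℏ ≈ 7.483ℏ

The total orbital quantum number L ranges from |l₁ − l₂| to l₁ + l₂ in integer steps.
So L can be 3, 4, 5, 6, 7.
The largest magnitude corresponds to L = 7: |L_tot| = ℏ√(7·8) = 2√14 ℏ.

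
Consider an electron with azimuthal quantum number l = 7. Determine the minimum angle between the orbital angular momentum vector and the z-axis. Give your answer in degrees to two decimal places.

θ_min ≈ 20.70°

|L| = ℏ√(l(l+1)) = 2√14 ℏ.
The smallest angle corresponds to the largest L_z, i.e. m_l = l = 7, giving L_z = 7ℏ.
cos θ_min = 7/√56, so θ_min ≈ 20.70°.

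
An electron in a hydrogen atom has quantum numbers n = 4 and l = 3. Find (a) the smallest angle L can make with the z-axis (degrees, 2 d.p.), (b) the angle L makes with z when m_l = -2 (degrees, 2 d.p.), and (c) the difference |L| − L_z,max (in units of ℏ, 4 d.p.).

cos θ_min = 3/√12, so θ_min ≈ 30.00°.
For m_l = -2: cos θ = -2/√12, θ ≈ 125.26°.
|L| − L_z,max = (2√3 − 3)ℏ ≈ 0.4641ℏ.

θ_min ≈ 30.00°; θ(m_l=-2) ≈ 125.26°; |L|−L_z,max ≈ 0.4641ℏ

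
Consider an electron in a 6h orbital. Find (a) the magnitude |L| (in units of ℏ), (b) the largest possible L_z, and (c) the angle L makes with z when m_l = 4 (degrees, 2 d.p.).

|L| = √30 ℏ ≈ 5.477ℏ; L_z,max = 5ℏ; θ(m_l=4) ≈ 43.09°

For 6h, l = 5.
|L| = ℏ√(5·6) = √30 ℏ ≈ 5.477ℏ.
L_z,max = lℏ = 5ℏ.
For m_l = 4: cos θ = 4/√30, θ ≈ 43.09°.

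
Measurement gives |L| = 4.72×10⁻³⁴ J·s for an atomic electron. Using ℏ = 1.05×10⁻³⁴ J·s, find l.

Dividing by ℏ: |L|/ℏ ≈ 4.495.
(|L|/ℏ)² = l(l+1) ≈ 20.21 ⇒ l = 4.

l = 4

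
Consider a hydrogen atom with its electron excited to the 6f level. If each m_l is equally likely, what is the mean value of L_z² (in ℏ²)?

⟨L_z²⟩ = 4 ℏ²

The 6f level has l = 3.
m_l ∈ {-3, -2, -1, 0, 1, 2, 3}.
⟨L_z²⟩ = ℏ²·(Σ m_l²)/(2l+1) = ℏ²·28/7 = 4ℏ².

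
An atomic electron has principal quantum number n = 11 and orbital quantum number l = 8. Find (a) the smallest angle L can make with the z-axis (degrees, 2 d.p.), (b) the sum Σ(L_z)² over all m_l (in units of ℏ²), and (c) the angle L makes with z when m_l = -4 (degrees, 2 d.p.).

cos θ_min = 8/√72, so θ_min ≈ 19.47°.
Σ m_l² = 408, so Σ(L_z)² = 408 ℏ².
For m_l = -4: cos θ = -4/√72, θ ≈ 118.13°.

θ_min ≈ 19.47°; Σ(L_z)² = 408 ℏ²; θ(m_l=-4) ≈ 118.13°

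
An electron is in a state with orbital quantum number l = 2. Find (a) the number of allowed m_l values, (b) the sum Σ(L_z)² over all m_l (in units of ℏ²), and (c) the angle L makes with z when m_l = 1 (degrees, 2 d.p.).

5 values; Σ(L_z)² = 10 ℏ²; θ(m_l=1) ≈ 65.91°

There are 2l+1 = 5 values of m_l.
Σ m_l² = 10, so Σ(L_z)² = 10 ℏ².
For m_l = 1: cos θ = 1/√6, θ ≈ 65.91°.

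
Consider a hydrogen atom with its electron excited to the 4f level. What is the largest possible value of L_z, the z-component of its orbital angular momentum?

L_z,max = 3ℏ

The 4f level has l = 3.
L_z = m_l ℏ with m_l ∈ {−3, …, 3}; the maximum is m_l = 3.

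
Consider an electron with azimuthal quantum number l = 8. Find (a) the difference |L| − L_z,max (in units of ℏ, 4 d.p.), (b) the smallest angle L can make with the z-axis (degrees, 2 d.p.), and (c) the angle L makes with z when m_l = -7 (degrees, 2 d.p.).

|L|−L_z,max ≈ 0.4853ℏ; θ_min ≈ 19.47°; θ(m_l=-7) ≈ 145.58°

|L| − L_z,max = (6√2 − 8)ℏ ≈ 0.4853ℏ.
cos θ_min = 8/√72, so θ_min ≈ 19.47°.
For m_l = -7: cos θ = -7/√72, θ ≈ 145.58°.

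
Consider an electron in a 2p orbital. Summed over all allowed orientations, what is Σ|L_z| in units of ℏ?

For 2p, l = 1.
m_l runs from −1 to 1, i.e. {-1, 0, 1}.
Σ|m_l| = 2(1+2+…+1) = 2.

Σ|L_z| = 2 ℏ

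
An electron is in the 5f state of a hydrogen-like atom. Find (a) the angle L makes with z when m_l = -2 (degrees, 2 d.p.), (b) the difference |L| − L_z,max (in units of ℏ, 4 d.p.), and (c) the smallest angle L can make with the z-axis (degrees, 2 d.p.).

θ(m_l=-2) ≈ 125.26°; |L|−L_z,max ≈ 0.4641ℏ; θ_min ≈ 30.00°

The 5f subshell has l = 3.
For m_l = -2: cos θ = -2/√12, θ ≈ 125.26°.
|L| − L_z,max = (2√3 − 3)ℏ ≈ 0.4641ℏ.
cos θ_min = 3/√12, so θ_min ≈ 30.00°.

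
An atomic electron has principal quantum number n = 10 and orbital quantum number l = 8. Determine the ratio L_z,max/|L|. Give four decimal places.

|L| = 6√2 ℏ ≈ 8.4853ℏ, while L_z,max = lℏ = 8ℏ.
L_z,max/|L| = 8/√72 = 0.9428.

L_z,max/|L| = 0.9428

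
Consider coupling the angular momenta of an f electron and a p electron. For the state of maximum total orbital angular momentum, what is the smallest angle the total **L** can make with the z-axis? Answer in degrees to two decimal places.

θ_min ≈ 26.57°

By the triangle rule, |l₁ − l₂| ≤ L ≤ l₁ + l₂.
Allowed values: L = 2, 3, 4.
The maximum is L = 4, with |L_tot| = ℏ√(4·5) = 2√5 ℏ.
The minimum angle with z is arccos(4/√20) ≈ 26.57°.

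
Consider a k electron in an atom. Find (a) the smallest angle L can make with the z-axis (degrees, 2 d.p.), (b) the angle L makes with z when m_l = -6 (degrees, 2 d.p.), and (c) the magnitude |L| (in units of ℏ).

A k state has l = 7.
cos θ_min = 7/√56, so θ_min ≈ 20.70°.
For m_l = -6: cos θ = -6/√56, θ ≈ 143.30°.
|L| = ℏ√(7·8) = 2√14 ℏ ≈ 7.483ℏ.

θ_min ≈ 20.70°; θ(m_l=-6) ≈ 143.30°; |L| = 2√14 ℏ ≈ 7.483ℏ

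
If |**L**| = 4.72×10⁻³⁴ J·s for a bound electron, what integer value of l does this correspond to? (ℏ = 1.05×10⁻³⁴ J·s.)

|L|/ℏ = (4.72×10⁻³⁴)/(1.05×10⁻³⁴) ≈ 4.495.
Set l(l+1) = 20.21; the integer solution is l = 4.

l = 4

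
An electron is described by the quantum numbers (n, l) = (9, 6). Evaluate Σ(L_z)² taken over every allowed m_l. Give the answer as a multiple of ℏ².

Σ(L_z)² = 182 ℏ²

m_l runs from −6 to 6, i.e. {-6, -5, -4, -3, -2, -1, 0, 1, 2, 3, 4, 5, 6}.
Summing m² from −6 to 6: Σ m_l² = 182.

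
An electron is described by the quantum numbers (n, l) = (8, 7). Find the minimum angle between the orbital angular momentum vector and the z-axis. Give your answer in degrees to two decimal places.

θ_min ≈ 20.70°

|L| = ℏ√(l(l+1)) = 2√14 ℏ.
The smallest angle corresponds to the largest L_z, i.e. m_l = l = 7, giving L_z = 7ℏ.
cos θ_min = 7/√56, so θ_min ≈ 20.70°.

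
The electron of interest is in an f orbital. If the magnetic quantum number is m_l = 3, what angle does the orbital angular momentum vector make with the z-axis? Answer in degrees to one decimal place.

An f state has l = 3.
|L| = ℏ√(l(l+1)) = 2√3 ℏ.
L_z = m_l ℏ = 3ℏ.
cos θ = L_z/|L| = 3/√12, so θ ≈ 30.0°.

θ ≈ 30.0°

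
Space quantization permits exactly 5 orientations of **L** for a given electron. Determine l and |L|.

l = 2, |L| = √6 ℏ ≈ 2.449ℏ

Since there are 2l+1 = 5 values of m_l, l = 2.
Then |L| = √(l(l+1)) ℏ = √6 ℏ.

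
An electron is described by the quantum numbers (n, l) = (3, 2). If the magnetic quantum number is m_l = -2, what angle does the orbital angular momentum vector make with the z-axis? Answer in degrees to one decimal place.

θ ≈ 144.7°

|L| = ℏ√(l(l+1)) = √6 ℏ.
L_z = m_l ℏ = −2ℏ.
cos θ = L_z/|L| = -2/√6, so θ ≈ 144.7°.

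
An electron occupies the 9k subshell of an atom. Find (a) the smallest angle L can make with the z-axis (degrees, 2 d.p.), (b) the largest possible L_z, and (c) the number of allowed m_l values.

θ_min ≈ 20.70°; L_z,max = 7ℏ; 15 values

For 9k, l = 7.
cos θ_min = 7/√56, so θ_min ≈ 20.70°.
L_z,max = lℏ = 7ℏ.
There are 2l+1 = 15 values of m_l.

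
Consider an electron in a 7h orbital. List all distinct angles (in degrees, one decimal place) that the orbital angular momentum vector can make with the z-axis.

θ ∈ {24.1°, 43.1°, 56.8°, 68.6°, 79.5°, 90.0°, 100.5°, 111.4°, 123.2°, 136.9°, 155.9°}

The 7h subshell has l = 5.
|L| = √(l(l+1)) ℏ = √30 ℏ.
cos θ = m_l/√30 for each m_l ∈ {-5, -4, -3, -2, -1, 0, 1, 2, 3, 4, 5}.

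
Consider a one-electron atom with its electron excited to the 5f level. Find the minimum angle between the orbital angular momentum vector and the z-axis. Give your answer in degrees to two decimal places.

The 5f level has l = 3.
|L| = ℏ√(l(l+1)) = 2√3 ℏ.
The smallest angle corresponds to the largest L_z, i.e. m_l = l = 3, giving L_z = 3ℏ.
cos θ_min = 3/√12, so θ_min ≈ 30.00°.

θ_min ≈ 30.00°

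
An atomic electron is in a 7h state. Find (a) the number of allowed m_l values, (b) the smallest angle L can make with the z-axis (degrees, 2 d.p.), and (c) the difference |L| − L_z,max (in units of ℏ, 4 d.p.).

11 values; θ_min ≈ 24.09°; |L|−L_z,max ≈ 0.4772ℏ

The 7h subshell has l = 5.
There are 2l+1 = 11 values of m_l.
cos θ_min = 5/√30, so θ_min ≈ 24.09°.
|L| − L_z,max = (√30 − 5)ℏ ≈ 0.4772ℏ.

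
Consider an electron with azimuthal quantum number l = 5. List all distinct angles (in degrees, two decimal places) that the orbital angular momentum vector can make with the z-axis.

θ ∈ {24.09°, 43.09°, 56.79°, 68.58°, 79.48°, 90.00°, 100.52°, 111.42°, 123.21°, 136.91°, 155.91°}

|L|² = l(l+1)ℏ² = 30ℏ², so |L| = √30 ℏ.
cos θ = m_l/√30 for each m_l ∈ {-5, -4, -3, -2, -1, 0, 1, 2, 3, 4, 5}.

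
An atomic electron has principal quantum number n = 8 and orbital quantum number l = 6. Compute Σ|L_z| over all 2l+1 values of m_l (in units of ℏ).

m_l ∈ {-6, -5, -4, -3, -2, -1, 0, 1, 2, 3, 4, 5, 6}.
Σ|m_l| = l(l+1) = 42.

Σ|L_z| = 42 ℏ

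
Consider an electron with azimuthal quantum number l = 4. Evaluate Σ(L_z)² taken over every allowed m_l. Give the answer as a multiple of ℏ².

Σ(L_z)² = 60 ℏ²

m_l runs from −4 to 4, i.e. {-4, -3, -2, -1, 0, 1, 2, 3, 4}.
Summing m² from −4 to 4: Σ m_l² = 60.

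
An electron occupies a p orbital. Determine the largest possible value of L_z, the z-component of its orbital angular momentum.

The letter p corresponds to l = 1.
L_z = m_l ℏ with m_l ∈ {−1, …, 1}; the maximum is m_l = 1.

L_z,max = 1ℏ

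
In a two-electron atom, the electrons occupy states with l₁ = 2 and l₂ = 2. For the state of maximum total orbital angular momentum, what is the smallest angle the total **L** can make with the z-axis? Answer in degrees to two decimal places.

L runs from |2 − 2| = 0 to 2 + 2 = 4.
Allowed values: L = 0, 1, 2, 3, 4.
The maximum is L = 4, with |L_tot| = ℏ√(4·5) = 2√5 ℏ.
The minimum angle with z is arccos(4/√20) ≈ 26.57°.

θ_min ≈ 26.57°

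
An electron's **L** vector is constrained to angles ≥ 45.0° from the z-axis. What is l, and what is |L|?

cos²θ_min = l/(l+1) = 0.5000.
Thus l = 0.5000/(1 − 0.5000) ≈ 1.
Then |L| = ℏ√(1·2) = √2 ℏ.

l = 1, |L| = √2 ℏ ≈ 1.414ℏ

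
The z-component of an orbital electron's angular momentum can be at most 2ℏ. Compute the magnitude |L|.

Since max m_l = l, l = 2.
Then |L| = ℏ√(2·3) = √6 ℏ.

|L| = √6 ℏ ≈ 2.449ℏ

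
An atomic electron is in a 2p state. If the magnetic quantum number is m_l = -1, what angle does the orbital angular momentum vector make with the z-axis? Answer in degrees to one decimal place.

θ ≈ 135.0°

For 2p, l = 1.
|L|² = l(l+1)ℏ² = 2ℏ², so |L| = √2 ℏ.
L_z = m_l ℏ = −1ℏ.
cos θ = L_z/|L| = -1/√2, so θ ≈ 135.0°.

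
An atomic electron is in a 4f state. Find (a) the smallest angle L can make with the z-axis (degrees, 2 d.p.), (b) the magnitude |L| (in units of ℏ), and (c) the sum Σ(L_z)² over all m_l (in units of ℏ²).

The 4f subshell has l = 3.
cos θ_min = 3/√12, so θ_min ≈ 30.00°.
|L| = ℏ√(3·4) = 2√3 ℏ ≈ 3.464ℏ.
Σ m_l² = 28, so Σ(L_z)² = 28 ℏ².

θ_min ≈ 30.00°; |L| = 2√3 ℏ ≈ 3.464ℏ; Σ(L_z)² = 28 ℏ²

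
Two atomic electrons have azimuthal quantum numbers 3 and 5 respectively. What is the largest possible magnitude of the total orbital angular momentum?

By the triangle rule, |l₁ − l₂| ≤ L ≤ l₁ + l₂.
So L can be 2, 3, 4, 5, 6, 7, 8.
The largest magnitude corresponds to L = 8: |L_tot| = ℏ√(8·9) = 6√2 ℏ.

|L_tot|_max = 6√2 ℏ ≈ 8.485ℏ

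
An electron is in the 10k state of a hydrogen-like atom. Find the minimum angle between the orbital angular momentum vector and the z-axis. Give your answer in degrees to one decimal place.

The 10k subshell has l = 7.
|L|² = l(l+1)ℏ² = 56ℏ², so |L| = 2√14 ℏ.
The smallest angle corresponds to the largest L_z, i.e. m_l = l = 7, giving L_z = 7ℏ.
cos θ_min = 7/√56, so θ_min ≈ 20.7°.

θ_min ≈ 20.7°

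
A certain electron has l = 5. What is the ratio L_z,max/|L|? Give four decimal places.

|L| = √30 ℏ ≈ 5.4772ℏ, while L_z,max = lℏ = 5ℏ.
L_z,max/|L| = 5/√30 = 0.9129.

L_z,max/|L| = 0.9129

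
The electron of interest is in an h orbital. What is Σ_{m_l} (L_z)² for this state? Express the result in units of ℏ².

Σ(L_z)² = 110 ℏ²

For an h orbital, l = 5.
m_l ∈ {-5, -4, -3, -2, -1, 0, 1, 2, 3, 4, 5}.
Σ m_l² = l(l+1)(2l+1)/3 = 5·6·11/3 = 110.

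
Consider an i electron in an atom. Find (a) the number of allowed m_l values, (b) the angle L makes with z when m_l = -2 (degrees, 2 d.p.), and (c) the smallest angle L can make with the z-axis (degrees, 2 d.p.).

13 values; θ(m_l=-2) ≈ 107.98°; θ_min ≈ 22.21°

I corresponds to l = 6.
There are 2l+1 = 13 values of m_l.
For m_l = -2: cos θ = -2/√42, θ ≈ 107.98°.
cos θ_min = 6/√42, so θ_min ≈ 22.21°.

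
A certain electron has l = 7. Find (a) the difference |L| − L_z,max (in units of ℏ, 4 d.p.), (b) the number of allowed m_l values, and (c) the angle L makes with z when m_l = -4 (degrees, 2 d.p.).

|L| − L_z,max = (2√14 − 7)ℏ ≈ 0.4833ℏ.
There are 2l+1 = 15 values of m_l.
For m_l = -4: cos θ = -4/√56, θ ≈ 122.31°.

|L|−L_z,max ≈ 0.4833ℏ; 15 values; θ(m_l=-4) ≈ 122.31°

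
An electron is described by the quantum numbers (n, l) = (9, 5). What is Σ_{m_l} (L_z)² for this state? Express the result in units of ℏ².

The allowed m_l values are -5, -4, -3, -2, -1, 0, 1, 2, 3, 4, 5.
Σ m_l² = 2·(1 + 4 + 9 + 16 + 25) = 110.

Σ(L_z)² = 110 ℏ²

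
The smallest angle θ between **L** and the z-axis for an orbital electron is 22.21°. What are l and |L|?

cos²θ_min = l/(l+1) = 0.8571.
Thus l = 0.8571/(1 − 0.8571) ≈ 6.
Then |L| = ℏ√(6·7) = √42 ℏ.

l = 6, |L| = √42 ℏ ≈ 6.481ℏ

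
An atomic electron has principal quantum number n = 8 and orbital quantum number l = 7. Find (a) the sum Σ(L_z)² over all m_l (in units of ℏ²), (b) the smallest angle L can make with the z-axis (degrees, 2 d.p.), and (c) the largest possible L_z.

Σ m_l² = 280, so Σ(L_z)² = 280 ℏ².
cos θ_min = 7/√56, so θ_min ≈ 20.70°.
L_z,max = lℏ = 7ℏ.

Σ(L_z)² = 280 ℏ²; θ_min ≈ 20.70°; L_z,max = 7ℏ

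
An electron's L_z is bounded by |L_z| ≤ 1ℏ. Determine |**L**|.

|L| = √2 ℏ ≈ 1.414ℏ

L_z,max = lℏ, so l = 1.
Then |L| = ℏ√(1·2) = √2 ℏ.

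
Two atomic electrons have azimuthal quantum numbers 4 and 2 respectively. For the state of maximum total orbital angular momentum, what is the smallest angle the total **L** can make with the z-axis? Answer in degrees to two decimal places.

θ_min ≈ 22.21°

L runs from |4 − 2| = 2 to 4 + 2 = 6.
So L can be 2, 3, 4, 5, 6.
The maximum is L = 6, with |L_tot| = ℏ√(6·7) = √42 ℏ.
The minimum angle with z is arccos(6/√42) ≈ 22.21°.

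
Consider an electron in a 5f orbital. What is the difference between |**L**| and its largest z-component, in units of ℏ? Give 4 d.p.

5f means n = 5, l = 3.
|L| = 2√3 ℏ ≈ 3.4641ℏ, while L_z,max = lℏ = 3ℏ.
The difference is (2√3 − 3)ℏ ≈ 0.4641ℏ.

|L| − L_z,max ≈ 0.4641ℏ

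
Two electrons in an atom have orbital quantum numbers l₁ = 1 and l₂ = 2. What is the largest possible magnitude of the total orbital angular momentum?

Angular momentum addition gives L = |l₁ − l₂|, …, l₁ + l₂.
L ∈ {1, 2, 3}.
The largest magnitude corresponds to L = 3: |L_tot| = ℏ√(3·4) = 2√3 ℏ.

|L_tot|_max = 2√3 ℏ ≈ 3.464ℏ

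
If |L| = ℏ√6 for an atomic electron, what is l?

l = 2

(|L|/ℏ)² = l(l+1) = 6.
Solving: l = 2.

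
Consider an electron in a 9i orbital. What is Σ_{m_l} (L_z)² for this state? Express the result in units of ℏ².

The 9i subshell has l = 6.
m_l runs from −6 to 6, i.e. {-6, -5, -4, -3, -2, -1, 0, 1, 2, 3, 4, 5, 6}.
Σ m_l² = l(l+1)(2l+1)/3 = 6·7·13/3 = 182.

Σ(L_z)² = 182 ℏ²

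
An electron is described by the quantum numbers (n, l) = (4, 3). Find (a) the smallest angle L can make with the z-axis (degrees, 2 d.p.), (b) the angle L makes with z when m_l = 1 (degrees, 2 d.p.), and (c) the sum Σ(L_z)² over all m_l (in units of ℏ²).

cos θ_min = 3/√12, so θ_min ≈ 30.00°.
For m_l = 1: cos θ = 1/√12, θ ≈ 73.22°.
Σ m_l² = 28, so Σ(L_z)² = 28 ℏ².

θ_min ≈ 30.00°; θ(m_l=1) ≈ 73.22°; Σ(L_z)² = 28 ℏ²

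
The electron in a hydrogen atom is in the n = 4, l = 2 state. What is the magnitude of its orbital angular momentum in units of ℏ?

|L| = ℏ√(l(l+1)) = ℏ√(2·3) = √6 ℏ

|L| = √6 ℏ ≈ 2.449ℏ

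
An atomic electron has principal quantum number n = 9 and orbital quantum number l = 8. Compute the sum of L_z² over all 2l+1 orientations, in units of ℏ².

Σ(L_z)² = 408 ℏ²

m_l ∈ {-8, -7, -6, -5, -4, -3, -2, -1, 0, 1, 2, 3, 4, 5, 6, 7, 8}.
Σ m_l² = l(l+1)(2l+1)/3 = 8·9·17/3 = 408.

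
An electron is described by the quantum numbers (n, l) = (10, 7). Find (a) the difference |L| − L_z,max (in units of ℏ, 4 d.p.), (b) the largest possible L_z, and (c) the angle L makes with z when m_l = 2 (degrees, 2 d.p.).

|L| − L_z,max = (2√14 − 7)ℏ ≈ 0.4833ℏ.
L_z,max = lℏ = 7ℏ.
For m_l = 2: cos θ = 2/√56, θ ≈ 74.50°.

|L|−L_z,max ≈ 0.4833ℏ; L_z,max = 7ℏ; θ(m_l=2) ≈ 74.50°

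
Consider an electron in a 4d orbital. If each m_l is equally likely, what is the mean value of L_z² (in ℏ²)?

⟨L_z²⟩ = 2 ℏ²

For 4d, l = 2.
m_l ∈ {-2, -1, 0, 1, 2}.
⟨L_z²⟩ = ℏ²·l(l+1)/3 = 2ℏ².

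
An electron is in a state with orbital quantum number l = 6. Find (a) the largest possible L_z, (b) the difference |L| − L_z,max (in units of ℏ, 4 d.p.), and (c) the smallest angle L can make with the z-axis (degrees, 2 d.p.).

L_z,max = lℏ = 6ℏ.
|L| − L_z,max = (√42 − 6)ℏ ≈ 0.4807ℏ.
cos θ_min = 6/√42, so θ_min ≈ 22.21°.

L_z,max = 6ℏ; |L|−L_z,max ≈ 0.4807ℏ; θ_min ≈ 22.21°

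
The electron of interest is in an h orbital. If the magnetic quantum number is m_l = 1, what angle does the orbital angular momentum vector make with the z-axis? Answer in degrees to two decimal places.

The letter h corresponds to l = 5.
|L| = ℏ√(l(l+1)) = √30 ℏ.
L_z = m_l ℏ = 1ℏ.
cos θ = L_z/|L| = 1/√30, so θ ≈ 79.48°.

θ ≈ 79.48°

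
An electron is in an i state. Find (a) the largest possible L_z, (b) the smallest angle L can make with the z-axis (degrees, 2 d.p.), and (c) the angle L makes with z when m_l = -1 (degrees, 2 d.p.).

L_z,max = 6ℏ; θ_min ≈ 22.21°; θ(m_l=-1) ≈ 98.88°

For an i orbital, l = 6.
L_z,max = lℏ = 6ℏ.
cos θ_min = 6/√42, so θ_min ≈ 22.21°.
For m_l = -1: cos θ = -1/√42, θ ≈ 98.88°.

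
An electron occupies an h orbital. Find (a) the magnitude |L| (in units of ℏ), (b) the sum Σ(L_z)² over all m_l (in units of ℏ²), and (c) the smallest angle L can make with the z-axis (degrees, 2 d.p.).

For an h orbital, l = 5.
|L| = ℏ√(5·6) = √30 ℏ ≈ 5.477ℏ.
Σ m_l² = 110, so Σ(L_z)² = 110 ℏ².
cos θ_min = 5/√30, so θ_min ≈ 24.09°.

|L| = √30 ℏ ≈ 5.477ℏ; Σ(L_z)² = 110 ℏ²; θ_min ≈ 24.09°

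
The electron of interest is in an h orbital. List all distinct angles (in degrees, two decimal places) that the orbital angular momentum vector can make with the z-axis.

θ ∈ {24.09°, 43.09°, 56.79°, 68.58°, 79.48°, 90.00°, 100.52°, 111.42°, 123.21°, 136.91°, 155.91°}

For an h orbital, l = 5.
|L| = ℏ√(l(l+1)) = √30 ℏ.
cos θ = m_l/√30 for each m_l ∈ {-5, -4, -3, -2, -1, 0, 1, 2, 3, 4, 5}.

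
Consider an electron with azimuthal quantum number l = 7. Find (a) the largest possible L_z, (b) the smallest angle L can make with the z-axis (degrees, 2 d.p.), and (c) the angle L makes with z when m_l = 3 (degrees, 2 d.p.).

L_z,max = lℏ = 7ℏ.
cos θ_min = 7/√56, so θ_min ≈ 20.70°.
For m_l = 3: cos θ = 3/√56, θ ≈ 66.37°.

L_z,max = 7ℏ; θ_min ≈ 20.70°; θ(m_l=3) ≈ 66.37°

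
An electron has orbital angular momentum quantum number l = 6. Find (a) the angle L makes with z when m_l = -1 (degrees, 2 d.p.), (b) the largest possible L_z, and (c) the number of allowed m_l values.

θ(m_l=-1) ≈ 98.88°; L_z,max = 6ℏ; 13 values

For m_l = -1: cos θ = -1/√42, θ ≈ 98.88°.
L_z,max = lℏ = 6ℏ.
There are 2l+1 = 13 values of m_l.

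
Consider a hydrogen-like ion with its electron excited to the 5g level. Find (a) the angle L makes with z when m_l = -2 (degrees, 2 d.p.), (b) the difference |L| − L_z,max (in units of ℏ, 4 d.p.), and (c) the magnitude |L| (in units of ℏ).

The 5g level has l = 4.
For m_l = -2: cos θ = -2/√20, θ ≈ 116.57°.
|L| − L_z,max = (2√5 − 4)ℏ ≈ 0.4721ℏ.
|L| = ℏ√(4·5) = 2√5 ℏ ≈ 4.472ℏ.

θ(m_l=-2) ≈ 116.57°; |L|−L_z,max ≈ 0.4721ℏ; |L| = 2√5 ℏ ≈ 4.472ℏ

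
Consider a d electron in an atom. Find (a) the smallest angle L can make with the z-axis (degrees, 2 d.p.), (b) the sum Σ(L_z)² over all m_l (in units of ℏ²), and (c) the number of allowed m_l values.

D corresponds to l = 2.
cos θ_min = 2/√6, so θ_min ≈ 35.26°.
Σ m_l² = 10, so Σ(L_z)² = 10 ℏ².
There are 2l+1 = 5 values of m_l.

θ_min ≈ 35.26°; Σ(L_z)² = 10 ℏ²; 5 values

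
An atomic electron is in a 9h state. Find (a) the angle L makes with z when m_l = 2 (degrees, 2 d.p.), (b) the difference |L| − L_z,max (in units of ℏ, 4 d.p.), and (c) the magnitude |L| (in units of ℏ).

For 9h, l = 5.
For m_l = 2: cos θ = 2/√30, θ ≈ 68.58°.
|L| − L_z,max = (√30 − 5)ℏ ≈ 0.4772ℏ.
|L| = ℏ√(5·6) = √30 ℏ ≈ 5.477ℏ.

θ(m_l=2) ≈ 68.58°; |L|−L_z,max ≈ 0.4772ℏ; |L| = √30 ℏ ≈ 5.477ℏ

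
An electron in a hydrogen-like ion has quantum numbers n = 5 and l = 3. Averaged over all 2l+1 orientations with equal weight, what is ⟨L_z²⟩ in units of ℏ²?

⟨L_z²⟩ = 4 ℏ²

The allowed m_l values are -3, -2, -1, 0, 1, 2, 3.
⟨L_z²⟩ = ℏ²·l(l+1)/3 = 4ℏ².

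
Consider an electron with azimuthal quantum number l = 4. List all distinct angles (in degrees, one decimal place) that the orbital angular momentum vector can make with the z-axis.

|L|² = l(l+1)ℏ² = 20ℏ², so |L| = 2√5 ℏ.
cos θ = m_l/√20 for each m_l ∈ {-4, -3, -2, -1, 0, 1, 2, 3, 4}.

θ ∈ {26.6°, 47.9°, 63.4°, 77.1°, 90.0°, 102.9°, 116.6°, 132.1°, 153.4°}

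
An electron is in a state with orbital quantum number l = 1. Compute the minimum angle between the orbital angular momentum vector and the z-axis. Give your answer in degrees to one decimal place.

θ_min ≈ 45.0°

|L| = ℏ√(l(l+1)) = √2 ℏ.
The smallest angle corresponds to the largest L_z, i.e. m_l = l = 1, giving L_z = 1ℏ.
cos θ_min = 1/√2, so θ_min ≈ 45.0°.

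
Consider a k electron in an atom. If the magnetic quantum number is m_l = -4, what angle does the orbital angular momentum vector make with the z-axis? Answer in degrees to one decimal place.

θ ≈ 122.3°

For a k orbital, l = 7.
|L|² = l(l+1)ℏ² = 56ℏ², so |L| = 2√14 ℏ.
L_z = m_l ℏ = −4ℏ.
cos θ = L_z/|L| = -4/√56, so θ ≈ 122.3°.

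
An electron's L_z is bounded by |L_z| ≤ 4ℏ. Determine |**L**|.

|L| = 2√5 ℏ ≈ 4.472ℏ

The maximum L_z equals lℏ, giving l = 4.
|L| = √(l(l+1)) ℏ = 2√5 ℏ.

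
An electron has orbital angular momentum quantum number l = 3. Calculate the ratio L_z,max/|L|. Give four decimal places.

|L| = 2√3 ℏ ≈ 3.4641ℏ, while L_z,max = lℏ = 3ℏ.
L_z,max/|L| = 3/√12 = 0.8660.

L_z,max/|L| = 0.8660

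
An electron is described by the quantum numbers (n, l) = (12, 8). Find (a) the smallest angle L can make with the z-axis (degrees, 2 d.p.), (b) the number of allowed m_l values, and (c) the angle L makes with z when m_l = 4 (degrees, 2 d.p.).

cos θ_min = 8/√72, so θ_min ≈ 19.47°.
There are 2l+1 = 17 values of m_l.
For m_l = 4: cos θ = 4/√72, θ ≈ 61.87°.

θ_min ≈ 19.47°; 17 values; θ(m_l=4) ≈ 61.87°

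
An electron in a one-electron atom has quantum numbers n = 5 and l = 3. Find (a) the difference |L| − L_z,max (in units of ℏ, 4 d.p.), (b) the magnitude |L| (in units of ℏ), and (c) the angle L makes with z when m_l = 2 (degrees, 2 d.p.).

|L|−L_z,max ≈ 0.4641ℏ; |L| = 2√3 ℏ ≈ 3.464ℏ; θ(m_l=2) ≈ 54.74°

|L| − L_z,max = (2√3 − 3)ℏ ≈ 0.4641ℏ.
|L| = ℏ√(3·4) = 2√3 ℏ ≈ 3.464ℏ.
For m_l = 2: cos θ = 2/√12, θ ≈ 54.74°.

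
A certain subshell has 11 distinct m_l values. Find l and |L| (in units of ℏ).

2l + 1 = 11 ⇒ l = 5.
|L| = ℏ√(l(l+1)) = ℏ√(5·6) = √30 ℏ.

l = 5, |L| = √30 ℏ ≈ 5.477ℏ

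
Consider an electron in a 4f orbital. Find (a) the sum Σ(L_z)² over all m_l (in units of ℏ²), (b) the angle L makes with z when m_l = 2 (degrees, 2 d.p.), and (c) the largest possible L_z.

For 4f, l = 3.
Σ m_l² = 28, so Σ(L_z)² = 28 ℏ².
For m_l = 2: cos θ = 2/√12, θ ≈ 54.74°.
L_z,max = lℏ = 3ℏ.

Σ(L_z)² = 28 ℏ²; θ(m_l=2) ≈ 54.74°; L_z,max = 3ℏ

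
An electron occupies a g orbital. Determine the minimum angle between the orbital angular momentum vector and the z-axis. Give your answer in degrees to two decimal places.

G corresponds to l = 4.
|L| = √(l(l+1)) ℏ = 2√5 ℏ.
The smallest angle corresponds to the largest L_z, i.e. m_l = l = 4, giving L_z = 4ℏ.
cos θ_min = 4/√20, so θ_min ≈ 26.57°.

θ_min ≈ 26.57°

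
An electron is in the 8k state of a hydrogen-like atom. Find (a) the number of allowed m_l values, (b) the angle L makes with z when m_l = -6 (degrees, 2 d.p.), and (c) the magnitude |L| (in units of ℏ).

15 values; θ(m_l=-6) ≈ 143.30°; |L| = 2√14 ℏ ≈ 7.483ℏ

For 8k, l = 7.
There are 2l+1 = 15 values of m_l.
For m_l = -6: cos θ = -6/√56, θ ≈ 143.30°.
|L| = ℏ√(7·8) = 2√14 ℏ ≈ 7.483ℏ.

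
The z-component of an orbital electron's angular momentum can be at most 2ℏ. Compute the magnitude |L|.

Since max m_l = l, l = 2.
|L| = ℏ√(l(l+1)) = √6 ℏ.

|L| = √6 ℏ ≈ 2.449ℏ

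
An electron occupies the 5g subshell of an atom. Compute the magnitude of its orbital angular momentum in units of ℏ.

The 5g subshell has l = 4.
|L| = ℏ√(l(l+1)) = ℏ√(4·5) = 2√5 ℏ

|L| = 2√5 ℏ ≈ 4.472ℏ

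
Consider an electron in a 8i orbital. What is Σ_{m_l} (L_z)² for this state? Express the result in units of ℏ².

For 8i, l = 6.
The allowed m_l values are -6, -5, -4, -3, -2, -1, 0, 1, 2, 3, 4, 5, 6.
Σ m_l² = l(l+1)(2l+1)/3 = 6·7·13/3 = 182.

Σ(L_z)² = 182 ℏ²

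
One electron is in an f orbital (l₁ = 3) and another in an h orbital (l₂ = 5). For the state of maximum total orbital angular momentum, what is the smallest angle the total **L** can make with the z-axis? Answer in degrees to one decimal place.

θ_min ≈ 19.5°

The total orbital quantum number L ranges from |l₁ − l₂| to l₁ + l₂ in integer steps.
So L can be 2, 3, 4, 5, 6, 7, 8.
The maximum is L = 8, with |L_tot| = ℏ√(8·9) = 6√2 ℏ.
The minimum angle with z is arccos(8/√72) ≈ 19.5°.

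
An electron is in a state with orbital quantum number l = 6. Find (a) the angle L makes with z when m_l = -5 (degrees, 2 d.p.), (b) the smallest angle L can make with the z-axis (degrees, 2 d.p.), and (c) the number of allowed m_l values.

θ(m_l=-5) ≈ 140.49°; θ_min ≈ 22.21°; 13 values

For m_l = -5: cos θ = -5/√42, θ ≈ 140.49°.
cos θ_min = 6/√42, so θ_min ≈ 22.21°.
There are 2l+1 = 13 values of m_l.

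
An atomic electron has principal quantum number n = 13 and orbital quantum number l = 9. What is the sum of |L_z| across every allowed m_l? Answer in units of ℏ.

m_l runs from −9 to 9, i.e. {-9, -8, -7, -6, -5, -4, -3, -2, -1, 0, 1, 2, 3, 4, 5, 6, 7, 8, 9}.
Σ|m_l| = 2·9(9+1)/2 = 90.

Σ|L_z| = 90 ℏ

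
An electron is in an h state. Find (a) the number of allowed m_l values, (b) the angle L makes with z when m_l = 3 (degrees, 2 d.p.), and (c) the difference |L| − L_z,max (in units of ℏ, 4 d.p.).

An h state has l = 5.
There are 2l+1 = 11 values of m_l.
For m_l = 3: cos θ = 3/√30, θ ≈ 56.79°.
|L| − L_z,max = (√30 − 5)ℏ ≈ 0.4772ℏ.

11 values; θ(m_l=3) ≈ 56.79°; |L|−L_z,max ≈ 0.4772ℏ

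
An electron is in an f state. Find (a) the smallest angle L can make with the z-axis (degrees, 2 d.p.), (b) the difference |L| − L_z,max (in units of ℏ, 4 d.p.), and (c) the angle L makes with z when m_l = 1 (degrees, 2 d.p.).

For an f orbital, l = 3.
cos θ_min = 3/√12, so θ_min ≈ 30.00°.
|L| − L_z,max = (2√3 − 3)ℏ ≈ 0.4641ℏ.
For m_l = 1: cos θ = 1/√12, θ ≈ 73.22°.

θ_min ≈ 30.00°; |L|−L_z,max ≈ 0.4641ℏ; θ(m_l=1) ≈ 73.22°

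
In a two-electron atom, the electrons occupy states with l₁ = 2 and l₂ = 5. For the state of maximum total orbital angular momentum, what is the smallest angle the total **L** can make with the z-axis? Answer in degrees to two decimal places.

L runs from |2 − 5| = 3 to 2 + 5 = 7.
Allowed values: L = 3, 4, 5, 6, 7.
The maximum is L = 7, with |L_tot| = ℏ√(7·8) = 2√14 ℏ.
The minimum angle with z is arccos(7/√56) ≈ 20.70°.

θ_min ≈ 20.70°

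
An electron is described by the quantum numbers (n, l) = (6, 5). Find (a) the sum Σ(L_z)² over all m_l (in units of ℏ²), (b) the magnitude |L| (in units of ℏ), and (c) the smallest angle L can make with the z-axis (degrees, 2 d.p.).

Σ m_l² = 110, so Σ(L_z)² = 110 ℏ².
|L| = ℏ√(5·6) = √30 ℏ ≈ 5.477ℏ.
cos θ_min = 5/√30, so θ_min ≈ 24.09°.

Σ(L_z)² = 110 ℏ²; |L| = √30 ℏ ≈ 5.477ℏ; θ_min ≈ 24.09°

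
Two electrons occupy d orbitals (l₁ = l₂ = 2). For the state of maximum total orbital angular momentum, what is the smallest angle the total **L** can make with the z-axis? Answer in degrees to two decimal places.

θ_min ≈ 26.57°

Angular momentum addition gives L = |l₁ − l₂|, …, l₁ + l₂.
Allowed values: L = 0, 1, 2, 3, 4.
The maximum is L = 4, with |L_tot| = ℏ√(4·5) = 2√5 ℏ.
The minimum angle with z is arccos(4/√20) ≈ 26.57°.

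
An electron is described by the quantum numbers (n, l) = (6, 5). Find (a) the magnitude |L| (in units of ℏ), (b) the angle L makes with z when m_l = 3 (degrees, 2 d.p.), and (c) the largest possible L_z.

|L| = √30 ℏ ≈ 5.477ℏ; θ(m_l=3) ≈ 56.79°; L_z,max = 5ℏ

|L| = ℏ√(5·6) = √30 ℏ ≈ 5.477ℏ.
For m_l = 3: cos θ = 3/√30, θ ≈ 56.79°.
L_z,max = lℏ = 5ℏ.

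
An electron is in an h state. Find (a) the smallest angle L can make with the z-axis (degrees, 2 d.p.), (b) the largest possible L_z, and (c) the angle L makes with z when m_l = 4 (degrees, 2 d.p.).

θ_min ≈ 24.09°; L_z,max = 5ℏ; θ(m_l=4) ≈ 43.09°

An h state has l = 5.
cos θ_min = 5/√30, so θ_min ≈ 24.09°.
L_z,max = lℏ = 5ℏ.
For m_l = 4: cos θ = 4/√30, θ ≈ 43.09°.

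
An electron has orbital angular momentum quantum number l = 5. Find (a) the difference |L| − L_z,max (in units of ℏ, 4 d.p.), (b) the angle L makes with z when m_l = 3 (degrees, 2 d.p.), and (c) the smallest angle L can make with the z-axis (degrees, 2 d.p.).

|L|−L_z,max ≈ 0.4772ℏ; θ(m_l=3) ≈ 56.79°; θ_min ≈ 24.09°

|L| − L_z,max = (√30 − 5)ℏ ≈ 0.4772ℏ.
For m_l = 3: cos θ = 3/√30, θ ≈ 56.79°.
cos θ_min = 5/√30, so θ_min ≈ 24.09°.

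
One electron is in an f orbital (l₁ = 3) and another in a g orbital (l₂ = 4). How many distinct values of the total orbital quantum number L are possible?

7

By the triangle rule, |l₁ − l₂| ≤ L ≤ l₁ + l₂.
So L can be 1, 2, 3, 4, 5, 6, 7.
That is 7 values.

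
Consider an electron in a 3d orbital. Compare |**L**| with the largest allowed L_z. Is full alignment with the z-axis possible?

3d means n = 3, l = 2.
|L| = √6 ℏ ≈ 2.4495ℏ, while L_z,max = lℏ = 2ℏ.
Since |L| > L_z,max, the vector can never point exactly along z; the closest it comes is θ_min = arccos(2/√6) ≈ 35.3°.

No: L_z,max = 2ℏ < |L| = √6 ℏ ≈ 2.449ℏ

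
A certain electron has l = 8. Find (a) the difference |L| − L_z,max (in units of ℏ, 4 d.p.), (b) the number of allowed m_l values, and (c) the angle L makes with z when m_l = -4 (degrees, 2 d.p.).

|L| − L_z,max = (6√2 − 8)ℏ ≈ 0.4853ℏ.
There are 2l+1 = 17 values of m_l.
For m_l = -4: cos θ = -4/√72, θ ≈ 118.13°.

|L|−L_z,max ≈ 0.4853ℏ; 17 values; θ(m_l=-4) ≈ 118.13°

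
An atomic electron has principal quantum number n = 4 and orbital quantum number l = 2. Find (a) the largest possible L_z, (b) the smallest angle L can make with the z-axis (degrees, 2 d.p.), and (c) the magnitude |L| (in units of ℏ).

L_z,max = lℏ = 2ℏ.
cos θ_min = 2/√6, so θ_min ≈ 35.26°.
|L| = ℏ√(2·3) = √6 ℏ ≈ 2.449ℏ.

L_z,max = 2ℏ; θ_min ≈ 35.26°; |L| = √6 ℏ ≈ 2.449ℏ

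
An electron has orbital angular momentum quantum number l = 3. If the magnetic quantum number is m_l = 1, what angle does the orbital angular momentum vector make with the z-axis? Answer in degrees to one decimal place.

|L| = ℏ√(l(l+1)) = 2√3 ℏ.
L_z = m_l ℏ = 1ℏ.
cos θ = L_z/|L| = 1/√12, so θ ≈ 73.2°.

θ ≈ 73.2°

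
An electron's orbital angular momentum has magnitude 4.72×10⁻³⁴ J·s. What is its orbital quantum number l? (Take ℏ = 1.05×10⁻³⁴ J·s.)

In units of ℏ, |L| ≈ 4.495.
(|L|/ℏ)² = l(l+1) ≈ 20.21 ⇒ l = 4.

l = 4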